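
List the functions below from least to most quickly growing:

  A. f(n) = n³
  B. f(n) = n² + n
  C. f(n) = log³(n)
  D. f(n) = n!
C < B < A < D

Comparing growth rates:
C = log³(n) is O(log³ n)
B = n² + n is O(n²)
A = n³ is O(n³)
D = n! is O(n!)

Therefore, the order from slowest to fastest is: C < B < A < D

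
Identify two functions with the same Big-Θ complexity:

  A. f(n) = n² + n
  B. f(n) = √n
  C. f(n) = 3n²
A and C

Examining each function:
  A. n² + n is O(n²)
  B. √n is O(√n)
  C. 3n² is O(n²)

Functions A and C both have the same complexity class.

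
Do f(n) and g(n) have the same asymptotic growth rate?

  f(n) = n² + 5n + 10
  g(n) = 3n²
True

f(n) = n² + 5n + 10 and g(n) = 3n² are both O(n²).
Since they have the same asymptotic growth rate, f(n) = Θ(g(n)) is true.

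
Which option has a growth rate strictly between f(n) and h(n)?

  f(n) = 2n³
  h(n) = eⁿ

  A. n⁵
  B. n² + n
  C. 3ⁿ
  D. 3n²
A

We need g(n) with 2n³ = o(g(n)) and g(n) = o(eⁿ), i.e. O(n³) ≺ g ≺ O(eⁿ).
Check each option:
  A. n⁵ — O(n⁵) is strictly between O(n³) and O(eⁿ) ✓
  B. n² + n — O(n²) does not grow strictly faster than f(n)
  C. 3ⁿ — O(3ⁿ) does not grow strictly slower than h(n)
  D. 3n² — O(n²) does not grow strictly faster than f(n)

Only option A (n⁵) lies strictly between.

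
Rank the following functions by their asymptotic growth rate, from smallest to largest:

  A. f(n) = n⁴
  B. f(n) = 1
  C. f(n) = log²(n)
B < C < A

Comparing growth rates:
B = 1 is O(1)
C = log²(n) is O(log² n)
A = n⁴ is O(n⁴)

Therefore, the order from slowest to fastest is: B < C < A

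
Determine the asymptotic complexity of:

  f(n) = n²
O(n²)

The dominant term in n² is n², which is Θ(n²).
Constants are absorbed, so the tightest bound is O(n²).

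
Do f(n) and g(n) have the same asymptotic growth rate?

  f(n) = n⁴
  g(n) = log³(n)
False

f(n) = n⁴ is O(n⁴), and g(n) = log³(n) is O(log³ n).
Since they have different growth rates, f(n) = Θ(g(n)) is false.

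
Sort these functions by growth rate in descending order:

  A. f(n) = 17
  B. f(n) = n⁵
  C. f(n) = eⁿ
C > B > A

Comparing growth rates:
C = eⁿ is O(eⁿ)
B = n⁵ is O(n⁵)
A = 17 is O(1)

Therefore, the order from fastest to slowest is: C > B > A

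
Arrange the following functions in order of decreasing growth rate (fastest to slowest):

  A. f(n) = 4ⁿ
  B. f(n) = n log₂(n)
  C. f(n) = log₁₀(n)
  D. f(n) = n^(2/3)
A > B > D > C

Comparing growth rates:
A = 4ⁿ is O(4ⁿ)
B = n log₂(n) is O(n log n)
D = n^(2/3) is O(n^(2/3))
C = log₁₀(n) is O(log n)

Therefore, the order from fastest to slowest is: A > B > D > C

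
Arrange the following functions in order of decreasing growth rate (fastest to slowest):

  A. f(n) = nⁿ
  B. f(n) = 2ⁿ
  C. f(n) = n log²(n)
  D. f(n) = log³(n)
A > B > C > D

Comparing growth rates:
A = nⁿ is O(nⁿ)
B = 2ⁿ is O(2ⁿ)
C = n log²(n) is O(n log² n)
D = log³(n) is O(log³ n)

Therefore, the order from fastest to slowest is: A > B > C > D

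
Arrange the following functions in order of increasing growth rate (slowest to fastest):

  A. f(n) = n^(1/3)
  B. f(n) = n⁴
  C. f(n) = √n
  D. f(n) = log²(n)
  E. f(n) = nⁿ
D < A < C < B < E

Comparing growth rates:
D = log²(n) is O(log² n)
A = n^(1/3) is O(n^(1/3))
C = √n is O(√n)
B = n⁴ is O(n⁴)
E = nⁿ is O(nⁿ)

Therefore, the order from slowest to fastest is: D < A < C < B < E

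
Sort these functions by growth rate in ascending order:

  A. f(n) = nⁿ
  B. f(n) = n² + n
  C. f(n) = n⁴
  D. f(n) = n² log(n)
B < D < C < A

Comparing growth rates:
B = n² + n is O(n²)
D = n² log(n) is O(n² log n)
C = n⁴ is O(n⁴)
A = nⁿ is O(nⁿ)

Therefore, the order from slowest to fastest is: B < D < C < A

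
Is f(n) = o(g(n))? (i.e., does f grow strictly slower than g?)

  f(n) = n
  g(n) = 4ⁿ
True

f(n) = n is O(n), and g(n) = 4ⁿ is O(4ⁿ).
Since O(n) grows strictly slower than O(4ⁿ), f(n) = o(g(n)) is true.
This means lim(n→∞) f(n)/g(n) = 0.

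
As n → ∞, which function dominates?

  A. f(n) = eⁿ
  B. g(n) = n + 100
A

f(n) = eⁿ is O(eⁿ), while g(n) = n + 100 is O(n).
Since O(eⁿ) grows faster than O(n), f(n) dominates.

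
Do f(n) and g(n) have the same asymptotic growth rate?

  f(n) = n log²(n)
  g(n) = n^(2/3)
False

f(n) = n log²(n) is O(n log² n), and g(n) = n^(2/3) is O(n^(2/3)).
Since they have different growth rates, f(n) = Θ(g(n)) is false.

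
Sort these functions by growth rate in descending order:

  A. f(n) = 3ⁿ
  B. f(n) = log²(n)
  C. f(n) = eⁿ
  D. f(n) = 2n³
A > C > D > B

Comparing growth rates:
A = 3ⁿ is O(3ⁿ)
C = eⁿ is O(eⁿ)
D = 2n³ is O(n³)
B = log²(n) is O(log² n)

Therefore, the order from fastest to slowest is: A > C > D > B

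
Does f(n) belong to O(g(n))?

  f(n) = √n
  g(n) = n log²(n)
True

f(n) = √n is O(√n), and g(n) = n log²(n) is O(n log² n).
Since O(√n) ⊆ O(n log² n) (f grows no faster than g), f(n) = O(g(n)) is true.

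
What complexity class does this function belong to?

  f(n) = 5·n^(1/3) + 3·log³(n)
O(n^(1/3))

The dominant term in 5·n^(1/3) + 3·log³(n) is 5·n^(1/3), which is Θ(n^(1/3)).
Lower-order terms (3·log³(n)) are asymptotically negligible.
Constants are absorbed, so the tightest bound is O(n^(1/3)).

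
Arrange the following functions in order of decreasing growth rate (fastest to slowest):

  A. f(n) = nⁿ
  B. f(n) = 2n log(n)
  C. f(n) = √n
A > B > C

Comparing growth rates:
A = nⁿ is O(nⁿ)
B = 2n log(n) is O(n log n)
C = √n is O(√n)

Therefore, the order from fastest to slowest is: A > B > C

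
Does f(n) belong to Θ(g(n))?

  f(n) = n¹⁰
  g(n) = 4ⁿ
False

f(n) = n¹⁰ is O(n¹⁰), and g(n) = 4ⁿ is O(4ⁿ).
Since they have different growth rates, f(n) = Θ(g(n)) is false.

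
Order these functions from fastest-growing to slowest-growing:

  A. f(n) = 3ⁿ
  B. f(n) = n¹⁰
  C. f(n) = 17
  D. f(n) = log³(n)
A > B > D > C

Comparing growth rates:
A = 3ⁿ is O(3ⁿ)
B = n¹⁰ is O(n¹⁰)
D = log³(n) is O(log³ n)
C = 17 is O(1)

Therefore, the order from fastest to slowest is: A > B > D > C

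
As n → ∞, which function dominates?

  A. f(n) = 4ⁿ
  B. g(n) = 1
A

f(n) = 4ⁿ is O(4ⁿ), while g(n) = 1 is O(1).
Since O(4ⁿ) grows faster than O(1), f(n) dominates.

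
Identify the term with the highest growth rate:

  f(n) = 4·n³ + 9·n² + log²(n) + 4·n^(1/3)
4·n³

Looking at each term:
  - 4·n³ is O(n³)
  - 9·n² is O(n²)
  - log²(n) is O(log² n)
  - 4·n^(1/3) is O(n^(1/3))

The term 4·n³ (O(n³)) grows fastest and dominates all others.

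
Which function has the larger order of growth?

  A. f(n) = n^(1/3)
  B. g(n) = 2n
B

f(n) = n^(1/3) is O(n^(1/3)), while g(n) = 2n is O(n).
Since O(n) grows faster than O(n^(1/3)), g(n) dominates.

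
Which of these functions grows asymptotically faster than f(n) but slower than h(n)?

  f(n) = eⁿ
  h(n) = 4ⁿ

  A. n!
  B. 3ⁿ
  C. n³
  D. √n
B

We need g(n) with eⁿ = o(g(n)) and g(n) = o(4ⁿ), i.e. O(eⁿ) ≺ g ≺ O(4ⁿ).
Check each option:
  A. n! — O(n!) does not grow strictly slower than h(n)
  B. 3ⁿ — O(3ⁿ) is strictly between O(eⁿ) and O(4ⁿ) ✓
  C. n³ — O(n³) does not grow strictly faster than f(n)
  D. √n — O(√n) does not grow strictly faster than f(n)

Only option B (3ⁿ) lies strictly between.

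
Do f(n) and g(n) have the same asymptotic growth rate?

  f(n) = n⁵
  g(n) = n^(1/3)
False

f(n) = n⁵ is O(n⁵), and g(n) = n^(1/3) is O(n^(1/3)).
Since they have different growth rates, f(n) = Θ(g(n)) is false.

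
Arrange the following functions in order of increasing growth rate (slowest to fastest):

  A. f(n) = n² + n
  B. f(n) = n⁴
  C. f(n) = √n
C < A < B

Comparing growth rates:
C = √n is O(√n)
A = n² + n is O(n²)
B = n⁴ is O(n⁴)

Therefore, the order from slowest to fastest is: C < A < B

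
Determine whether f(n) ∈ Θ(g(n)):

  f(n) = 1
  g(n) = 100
True

f(n) = 1 and g(n) = 100 are both O(1).
Since they have the same asymptotic growth rate, f(n) = Θ(g(n)) is true.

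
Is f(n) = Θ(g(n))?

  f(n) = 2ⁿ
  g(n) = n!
False

f(n) = 2ⁿ is O(2ⁿ), and g(n) = n! is O(n!).
Since they have different growth rates, f(n) = Θ(g(n)) is false.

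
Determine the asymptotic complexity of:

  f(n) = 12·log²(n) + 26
O(log² n)

The dominant term in 12·log²(n) + 26 is 12·log²(n), which is Θ(log² n).
Lower-order terms (26) are asymptotically negligible.
Constants are absorbed, so the tightest bound is O(log² n).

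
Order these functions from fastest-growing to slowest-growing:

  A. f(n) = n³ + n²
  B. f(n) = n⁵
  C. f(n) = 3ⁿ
C > B > A

Comparing growth rates:
C = 3ⁿ is O(3ⁿ)
B = n⁵ is O(n⁵)
A = n³ + n² is O(n³)

Therefore, the order from fastest to slowest is: C > B > A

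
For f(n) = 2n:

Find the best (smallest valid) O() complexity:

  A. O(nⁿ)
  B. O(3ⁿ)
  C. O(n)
C

f(n) = 2n is O(n).
All listed options are valid Big-O bounds (upper bounds),
but O(n) is the tightest (smallest valid bound).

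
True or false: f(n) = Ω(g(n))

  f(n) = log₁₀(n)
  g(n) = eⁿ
False

f(n) = log₁₀(n) is O(log n), and g(n) = eⁿ is O(eⁿ).
Since O(log n) grows slower than O(eⁿ), f(n) = Ω(g(n)) is false.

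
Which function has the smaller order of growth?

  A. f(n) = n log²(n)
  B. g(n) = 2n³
A

f(n) = n log²(n) is O(n log² n), while g(n) = 2n³ is O(n³).
Since O(n log² n) grows slower than O(n³), f(n) is dominated.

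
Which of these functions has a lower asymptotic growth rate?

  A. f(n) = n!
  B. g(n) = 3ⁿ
B

f(n) = n! is O(n!), while g(n) = 3ⁿ is O(3ⁿ).
Since O(3ⁿ) grows slower than O(n!), g(n) is dominated.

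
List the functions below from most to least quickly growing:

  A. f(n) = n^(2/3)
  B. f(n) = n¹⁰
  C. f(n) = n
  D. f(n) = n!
D > B > C > A

Comparing growth rates:
D = n! is O(n!)
B = n¹⁰ is O(n¹⁰)
C = n is O(n)
A = n^(2/3) is O(n^(2/3))

Therefore, the order from fastest to slowest is: D > B > C > A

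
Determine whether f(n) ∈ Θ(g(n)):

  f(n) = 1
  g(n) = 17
True

f(n) = 1 and g(n) = 17 are both O(1).
Since they have the same asymptotic growth rate, f(n) = Θ(g(n)) is true.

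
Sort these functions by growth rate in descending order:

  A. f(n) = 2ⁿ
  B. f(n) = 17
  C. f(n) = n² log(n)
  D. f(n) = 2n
A > C > D > B

Comparing growth rates:
A = 2ⁿ is O(2ⁿ)
C = n² log(n) is O(n² log n)
D = 2n is O(n)
B = 17 is O(1)

Therefore, the order from fastest to slowest is: A > C > D > B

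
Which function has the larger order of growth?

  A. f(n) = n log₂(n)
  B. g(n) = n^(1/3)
A

f(n) = n log₂(n) is O(n log n), while g(n) = n^(1/3) is O(n^(1/3)).
Since O(n log n) grows faster than O(n^(1/3)), f(n) dominates.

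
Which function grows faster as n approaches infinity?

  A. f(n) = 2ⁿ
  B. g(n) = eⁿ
B

f(n) = 2ⁿ is O(2ⁿ), while g(n) = eⁿ is O(eⁿ).
Since O(eⁿ) grows faster than O(2ⁿ), g(n) dominates.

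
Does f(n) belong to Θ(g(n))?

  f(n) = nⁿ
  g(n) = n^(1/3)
False

f(n) = nⁿ is O(nⁿ), and g(n) = n^(1/3) is O(n^(1/3)).
Since they have different growth rates, f(n) = Θ(g(n)) is false.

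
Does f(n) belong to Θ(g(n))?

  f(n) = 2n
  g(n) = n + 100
True

f(n) = 2n and g(n) = n + 100 are both O(n).
Since they have the same asymptotic growth rate, f(n) = Θ(g(n)) is true.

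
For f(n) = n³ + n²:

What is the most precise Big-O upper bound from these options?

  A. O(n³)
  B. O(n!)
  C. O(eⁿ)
A

f(n) = n³ + n² is O(n³).
All listed options are valid Big-O bounds (upper bounds),
but O(n³) is the tightest (smallest valid bound).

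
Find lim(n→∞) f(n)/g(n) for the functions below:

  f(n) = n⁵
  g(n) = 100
∞

Since n⁵ (O(n⁵)) grows faster than 100 (O(1)),
the ratio f(n)/g(n) → ∞ as n → ∞.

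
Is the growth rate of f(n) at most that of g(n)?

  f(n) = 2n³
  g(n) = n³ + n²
True

f(n) = 2n³ and g(n) = n³ + n² are both O(n³).
Big-O permits equal growth rates (f ≤ c·g for some c), so f(n) = O(g(n)) is true.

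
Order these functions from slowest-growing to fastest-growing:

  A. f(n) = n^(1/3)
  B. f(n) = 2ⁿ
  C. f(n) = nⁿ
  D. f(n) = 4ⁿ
A < B < D < C

Comparing growth rates:
A = n^(1/3) is O(n^(1/3))
B = 2ⁿ is O(2ⁿ)
D = 4ⁿ is O(4ⁿ)
C = nⁿ is O(nⁿ)

Therefore, the order from slowest to fastest is: A < B < D < C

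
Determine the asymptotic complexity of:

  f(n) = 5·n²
O(n²)

The dominant term in 5·n² is 5·n², which is Θ(n²).
Constants are absorbed, so the tightest bound is O(n²).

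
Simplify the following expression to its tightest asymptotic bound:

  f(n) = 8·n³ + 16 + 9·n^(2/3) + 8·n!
Θ(n!)

Order the terms by growth rate: 16 ≺ 9·n^(2/3) ≺ 8·n³ ≺ 8·n!.
The fastest-growing term 8·n! dominates as n → ∞; dropping its constant factor gives Θ(n!).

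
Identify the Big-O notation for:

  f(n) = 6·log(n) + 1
O(log n)

The dominant term in 6·log(n) + 1 is 6·log(n), which is Θ(log n).
Lower-order terms (1) are asymptotically negligible.
Constants are absorbed, so the tightest bound is O(log n).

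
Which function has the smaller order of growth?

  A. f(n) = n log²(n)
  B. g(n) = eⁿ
A

f(n) = n log²(n) is O(n log² n), while g(n) = eⁿ is O(eⁿ).
Since O(n log² n) grows slower than O(eⁿ), f(n) is dominated.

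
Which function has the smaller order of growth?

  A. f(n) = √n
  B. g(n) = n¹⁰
A

f(n) = √n is O(√n), while g(n) = n¹⁰ is O(n¹⁰).
Since O(√n) grows slower than O(n¹⁰), f(n) is dominated.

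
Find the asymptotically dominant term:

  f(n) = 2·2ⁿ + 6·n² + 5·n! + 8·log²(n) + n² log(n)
5·n!

Looking at each term:
  - 2·2ⁿ is O(2ⁿ)
  - 6·n² is O(n²)
  - 5·n! is O(n!)
  - 8·log²(n) is O(log² n)
  - n² log(n) is O(n² log n)

The term 5·n! (O(n!)) grows fastest and dominates all others.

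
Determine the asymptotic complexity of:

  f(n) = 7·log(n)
O(log n)

The dominant term in 7·log(n) is 7·log(n), which is Θ(log n).
Constants are absorbed, so the tightest bound is O(log n).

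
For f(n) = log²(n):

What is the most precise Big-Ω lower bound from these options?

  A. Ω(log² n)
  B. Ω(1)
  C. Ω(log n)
A

f(n) = log²(n) is Ω(log² n).
All listed options are valid Big-Ω bounds (lower bounds),
but Ω(log² n) is the tightest (largest valid bound).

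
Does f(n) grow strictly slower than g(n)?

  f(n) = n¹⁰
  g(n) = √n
False

f(n) = n¹⁰ is O(n¹⁰), and g(n) = √n is O(√n).
Since O(n¹⁰) grows faster than or equal to O(√n), f(n) = o(g(n)) is false.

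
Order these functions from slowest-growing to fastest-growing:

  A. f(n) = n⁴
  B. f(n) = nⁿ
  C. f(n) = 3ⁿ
A < C < B

Comparing growth rates:
A = n⁴ is O(n⁴)
C = 3ⁿ is O(3ⁿ)
B = nⁿ is O(nⁿ)

Therefore, the order from slowest to fastest is: A < C < B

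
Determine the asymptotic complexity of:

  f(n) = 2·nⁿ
O(nⁿ)

The dominant term in 2·nⁿ is 2·nⁿ, which is Θ(nⁿ).
Constants are absorbed, so the tightest bound is O(nⁿ).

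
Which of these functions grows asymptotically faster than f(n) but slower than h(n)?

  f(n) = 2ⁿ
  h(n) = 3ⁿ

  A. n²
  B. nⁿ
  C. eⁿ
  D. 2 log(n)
C

We need g(n) with 2ⁿ = o(g(n)) and g(n) = o(3ⁿ), i.e. O(2ⁿ) ≺ g ≺ O(3ⁿ).
Check each option:
  A. n² — O(n²) does not grow strictly faster than f(n)
  B. nⁿ — O(nⁿ) does not grow strictly slower than h(n)
  C. eⁿ — O(eⁿ) is strictly between O(2ⁿ) and O(3ⁿ) ✓
  D. 2 log(n) — O(log n) does not grow strictly faster than f(n)

Only option C (eⁿ) lies strictly between.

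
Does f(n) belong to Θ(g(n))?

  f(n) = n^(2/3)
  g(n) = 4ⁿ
False

f(n) = n^(2/3) is O(n^(2/3)), and g(n) = 4ⁿ is O(4ⁿ).
Since they have different growth rates, f(n) = Θ(g(n)) is false.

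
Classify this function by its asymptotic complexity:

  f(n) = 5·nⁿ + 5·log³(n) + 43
O(nⁿ)

The dominant term in 5·nⁿ + 5·log³(n) + 43 is 5·nⁿ, which is Θ(nⁿ).
Lower-order terms (5·log³(n), 43) are asymptotically negligible.
Constants are absorbed, so the tightest bound is O(nⁿ).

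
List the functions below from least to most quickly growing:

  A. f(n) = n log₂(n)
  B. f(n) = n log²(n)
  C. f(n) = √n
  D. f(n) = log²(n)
D < C < A < B

Comparing growth rates:
D = log²(n) is O(log² n)
C = √n is O(√n)
A = n log₂(n) is O(n log n)
B = n log²(n) is O(n log² n)

Therefore, the order from slowest to fastest is: D < C < A < B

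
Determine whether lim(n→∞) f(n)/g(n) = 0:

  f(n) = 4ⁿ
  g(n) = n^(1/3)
False

f(n) = 4ⁿ is O(4ⁿ), and g(n) = n^(1/3) is O(n^(1/3)).
Since O(4ⁿ) grows faster than or equal to O(n^(1/3)), f(n) = o(g(n)) is false.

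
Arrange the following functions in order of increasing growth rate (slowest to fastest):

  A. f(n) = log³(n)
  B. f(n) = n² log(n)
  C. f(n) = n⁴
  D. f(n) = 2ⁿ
A < B < C < D

Comparing growth rates:
A = log³(n) is O(log³ n)
B = n² log(n) is O(n² log n)
C = n⁴ is O(n⁴)
D = 2ⁿ is O(2ⁿ)

Therefore, the order from slowest to fastest is: A < B < C < D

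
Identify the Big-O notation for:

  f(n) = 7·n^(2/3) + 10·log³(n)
O(n^(2/3))

The dominant term in 7·n^(2/3) + 10·log³(n) is 7·n^(2/3), which is Θ(n^(2/3)).
Lower-order terms (10·log³(n)) are asymptotically negligible.
Constants are absorbed, so the tightest bound is O(n^(2/3)).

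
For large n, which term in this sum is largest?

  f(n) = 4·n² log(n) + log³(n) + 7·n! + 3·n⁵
7·n!

Looking at each term:
  - 4·n² log(n) is O(n² log n)
  - log³(n) is O(log³ n)
  - 7·n! is O(n!)
  - 3·n⁵ is O(n⁵)

The term 7·n! (O(n!)) grows fastest and dominates all others.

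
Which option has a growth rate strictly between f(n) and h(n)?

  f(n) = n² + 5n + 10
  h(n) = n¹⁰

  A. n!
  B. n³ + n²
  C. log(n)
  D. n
B

We need g(n) with n² + 5n + 10 = o(g(n)) and g(n) = o(n¹⁰), i.e. O(n²) ≺ g ≺ O(n¹⁰).
Check each option:
  A. n! — O(n!) does not grow strictly slower than h(n)
  B. n³ + n² — O(n³) is strictly between O(n²) and O(n¹⁰) ✓
  C. log(n) — O(log n) does not grow strictly faster than f(n)
  D. n — O(n) does not grow strictly faster than f(n)

Only option B (n³ + n²) lies strictly between.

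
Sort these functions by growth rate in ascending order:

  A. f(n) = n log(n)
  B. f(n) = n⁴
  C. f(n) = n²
A < C < B

Comparing growth rates:
A = n log(n) is O(n log n)
C = n² is O(n²)
B = n⁴ is O(n⁴)

Therefore, the order from slowest to fastest is: A < C < B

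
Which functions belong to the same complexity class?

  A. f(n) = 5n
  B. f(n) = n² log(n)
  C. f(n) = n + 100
A and C

Examining each function:
  A. 5n is O(n)
  B. n² log(n) is O(n² log n)
  C. n + 100 is O(n)

Functions A and C both have the same complexity class.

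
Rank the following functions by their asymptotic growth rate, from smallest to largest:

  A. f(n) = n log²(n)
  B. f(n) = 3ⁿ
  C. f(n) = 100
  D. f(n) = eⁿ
C < A < D < B

Comparing growth rates:
C = 100 is O(1)
A = n log²(n) is O(n log² n)
D = eⁿ is O(eⁿ)
B = 3ⁿ is O(3ⁿ)

Therefore, the order from slowest to fastest is: C < A < D < B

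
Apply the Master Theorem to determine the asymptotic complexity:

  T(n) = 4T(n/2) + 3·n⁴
Θ(n⁴)

Master Theorem: a = 4, b = 2, f(n) = 3·n⁴.
Compute the critical exponent d = log₂(4) = 2.
Compare f(n) = Θ(n⁴) against n^d:
  k = 4 > d = 2, so f(n) = Ω(n^(d+ε)) — Case 3.
  Regularity: a·(n/b)^4/n^4 = a/b^4 = 4/16 < 1 ✓.
  The top-level work dominates: T(n) = Θ(f(n)) = Θ(n⁴).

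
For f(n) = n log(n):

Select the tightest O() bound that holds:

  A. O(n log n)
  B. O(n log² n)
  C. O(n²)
A

f(n) = n log(n) is O(n log n).
All listed options are valid Big-O bounds (upper bounds),
but O(n log n) is the tightest (smallest valid bound).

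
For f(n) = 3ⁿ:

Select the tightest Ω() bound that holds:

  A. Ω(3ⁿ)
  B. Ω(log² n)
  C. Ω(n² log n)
A

f(n) = 3ⁿ is Ω(3ⁿ).
All listed options are valid Big-Ω bounds (lower bounds),
but Ω(3ⁿ) is the tightest (largest valid bound).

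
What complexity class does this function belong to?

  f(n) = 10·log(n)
O(log n)

The dominant term in 10·log(n) is 10·log(n), which is Θ(log n).
Constants are absorbed, so the tightest bound is O(log n).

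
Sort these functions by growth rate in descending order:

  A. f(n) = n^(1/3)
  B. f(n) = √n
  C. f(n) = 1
B > A > C

Comparing growth rates:
B = √n is O(√n)
A = n^(1/3) is O(n^(1/3))
C = 1 is O(1)

Therefore, the order from fastest to slowest is: B > A > C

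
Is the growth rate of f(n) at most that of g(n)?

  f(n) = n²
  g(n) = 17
False

f(n) = n² is O(n²), and g(n) = 17 is O(1).
Since O(n²) grows faster than O(1), f(n) = O(g(n)) is false.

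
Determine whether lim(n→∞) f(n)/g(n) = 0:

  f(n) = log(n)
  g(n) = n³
True

f(n) = log(n) is O(log n), and g(n) = n³ is O(n³).
Since O(log n) grows strictly slower than O(n³), f(n) = o(g(n)) is true.
This means lim(n→∞) f(n)/g(n) = 0.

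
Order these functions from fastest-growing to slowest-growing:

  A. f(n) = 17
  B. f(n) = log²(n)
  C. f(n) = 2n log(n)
C > B > A

Comparing growth rates:
C = 2n log(n) is O(n log n)
B = log²(n) is O(log² n)
A = 17 is O(1)

Therefore, the order from fastest to slowest is: C > B > A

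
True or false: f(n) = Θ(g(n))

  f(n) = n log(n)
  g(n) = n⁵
False

f(n) = n log(n) is O(n log n), and g(n) = n⁵ is O(n⁵).
Since they have different growth rates, f(n) = Θ(g(n)) is false.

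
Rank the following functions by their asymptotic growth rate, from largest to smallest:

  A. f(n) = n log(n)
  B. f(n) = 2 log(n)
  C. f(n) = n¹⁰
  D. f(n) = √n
C > A > D > B

Comparing growth rates:
C = n¹⁰ is O(n¹⁰)
A = n log(n) is O(n log n)
D = √n is O(√n)
B = 2 log(n) is O(log n)

Therefore, the order from fastest to slowest is: C > A > D > B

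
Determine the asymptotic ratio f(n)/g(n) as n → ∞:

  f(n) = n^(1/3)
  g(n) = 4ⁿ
0

Since n^(1/3) (O(n^(1/3))) grows slower than 4ⁿ (O(4ⁿ)),
the ratio f(n)/g(n) → 0 as n → ∞.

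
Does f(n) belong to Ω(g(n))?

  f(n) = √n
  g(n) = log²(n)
True

f(n) = √n is O(√n), and g(n) = log²(n) is O(log² n).
Since O(√n) grows at least as fast as O(log² n), f(n) = Ω(g(n)) is true.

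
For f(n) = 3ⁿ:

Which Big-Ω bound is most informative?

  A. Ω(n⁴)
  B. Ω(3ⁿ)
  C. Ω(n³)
B

f(n) = 3ⁿ is Ω(3ⁿ).
All listed options are valid Big-Ω bounds (lower bounds),
but Ω(3ⁿ) is the tightest (largest valid bound).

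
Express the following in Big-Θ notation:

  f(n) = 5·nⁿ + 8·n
Θ(nⁿ)

Order the terms by growth rate: 8·n ≺ 5·nⁿ.
The fastest-growing term 5·nⁿ dominates as n → ∞; dropping its constant factor gives Θ(nⁿ).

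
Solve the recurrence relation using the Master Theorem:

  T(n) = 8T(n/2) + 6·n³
Θ(n³ log n)

Master Theorem: a = 8, b = 2, f(n) = 6·n³.
Compute the critical exponent d = log₂(8) = 3.
Compare f(n) = Θ(n³) against n^d:
  k = 3 = d, so f(n) = Θ(n^d) — Case 2.
  Work is balanced across levels: T(n) = Θ(n^d log n) = Θ(n³ log n).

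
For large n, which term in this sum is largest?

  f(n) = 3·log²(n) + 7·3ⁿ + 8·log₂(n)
7·3ⁿ

Looking at each term:
  - 3·log²(n) is O(log² n)
  - 7·3ⁿ is O(3ⁿ)
  - 8·log₂(n) is O(log n)

The term 7·3ⁿ (O(3ⁿ)) grows fastest and dominates all others.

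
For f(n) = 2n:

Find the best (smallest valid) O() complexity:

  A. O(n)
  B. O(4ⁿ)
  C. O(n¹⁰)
A

f(n) = 2n is O(n).
All listed options are valid Big-O bounds (upper bounds),
but O(n) is the tightest (smallest valid bound).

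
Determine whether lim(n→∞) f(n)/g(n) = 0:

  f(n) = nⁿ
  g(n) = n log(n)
False

f(n) = nⁿ is O(nⁿ), and g(n) = n log(n) is O(n log n).
Since O(nⁿ) grows faster than or equal to O(n log n), f(n) = o(g(n)) is false.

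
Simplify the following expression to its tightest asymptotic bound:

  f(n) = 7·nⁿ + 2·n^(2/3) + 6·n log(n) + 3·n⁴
Θ(nⁿ)

Order the terms by growth rate: 2·n^(2/3) ≺ 6·n log(n) ≺ 3·n⁴ ≺ 7·nⁿ.
The fastest-growing term 7·nⁿ dominates as n → ∞; dropping its constant factor gives Θ(nⁿ).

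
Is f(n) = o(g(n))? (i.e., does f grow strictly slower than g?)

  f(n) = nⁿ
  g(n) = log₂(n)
False

f(n) = nⁿ is O(nⁿ), and g(n) = log₂(n) is O(log n).
Since O(nⁿ) grows faster than or equal to O(log n), f(n) = o(g(n)) is false.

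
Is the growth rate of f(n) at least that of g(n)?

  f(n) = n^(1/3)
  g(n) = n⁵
False

f(n) = n^(1/3) is O(n^(1/3)), and g(n) = n⁵ is O(n⁵).
Since O(n^(1/3)) grows slower than O(n⁵), f(n) = Ω(g(n)) is false.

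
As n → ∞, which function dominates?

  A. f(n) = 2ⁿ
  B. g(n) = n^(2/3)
A

f(n) = 2ⁿ is O(2ⁿ), while g(n) = n^(2/3) is O(n^(2/3)).
Since O(2ⁿ) grows faster than O(n^(2/3)), f(n) dominates.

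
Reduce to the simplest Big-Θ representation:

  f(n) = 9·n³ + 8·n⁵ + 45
Θ(n⁵)

Order the terms by growth rate: 45 ≺ 9·n³ ≺ 8·n⁵.
The fastest-growing term 8·n⁵ dominates as n → ∞; dropping its constant factor gives Θ(n⁵).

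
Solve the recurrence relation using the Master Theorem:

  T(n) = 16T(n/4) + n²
Θ(n² log n)

Master Theorem: a = 16, b = 4, f(n) = n².
Compute the critical exponent d = log₄(16) = 2.
Compare f(n) = Θ(n²) against n^d:
  k = 2 = d, so f(n) = Θ(n^d) — Case 2.
  Work is balanced across levels: T(n) = Θ(n^d log n) = Θ(n² log n).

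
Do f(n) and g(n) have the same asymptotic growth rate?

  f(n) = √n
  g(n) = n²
False

f(n) = √n is O(√n), and g(n) = n² is O(n²).
Since they have different growth rates, f(n) = Θ(g(n)) is false.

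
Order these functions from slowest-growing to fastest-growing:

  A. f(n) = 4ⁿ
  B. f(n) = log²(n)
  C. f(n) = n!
B < A < C

Comparing growth rates:
B = log²(n) is O(log² n)
A = 4ⁿ is O(4ⁿ)
C = n! is O(n!)

Therefore, the order from slowest to fastest is: B < A < C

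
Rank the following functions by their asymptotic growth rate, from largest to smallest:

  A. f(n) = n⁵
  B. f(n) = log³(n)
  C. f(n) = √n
A > C > B

Comparing growth rates:
A = n⁵ is O(n⁵)
C = √n is O(√n)
B = log³(n) is O(log³ n)

Therefore, the order from fastest to slowest is: A > C > B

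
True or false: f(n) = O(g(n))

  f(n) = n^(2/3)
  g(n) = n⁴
True

f(n) = n^(2/3) is O(n^(2/3)), and g(n) = n⁴ is O(n⁴).
Since O(n^(2/3)) ⊆ O(n⁴) (f grows no faster than g), f(n) = O(g(n)) is true.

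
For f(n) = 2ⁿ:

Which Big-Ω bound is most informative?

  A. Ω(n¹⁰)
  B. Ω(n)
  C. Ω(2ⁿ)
C

f(n) = 2ⁿ is Ω(2ⁿ).
All listed options are valid Big-Ω bounds (lower bounds),
but Ω(2ⁿ) is the tightest (largest valid bound).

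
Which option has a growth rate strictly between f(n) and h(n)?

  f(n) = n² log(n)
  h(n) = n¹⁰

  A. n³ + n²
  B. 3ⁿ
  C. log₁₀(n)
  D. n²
A

We need g(n) with n² log(n) = o(g(n)) and g(n) = o(n¹⁰), i.e. O(n² log n) ≺ g ≺ O(n¹⁰).
Check each option:
  A. n³ + n² — O(n³) is strictly between O(n² log n) and O(n¹⁰) ✓
  B. 3ⁿ — O(3ⁿ) does not grow strictly slower than h(n)
  C. log₁₀(n) — O(log n) does not grow strictly faster than f(n)
  D. n² — O(n²) does not grow strictly faster than f(n)

Only option A (n³ + n²) lies strictly between.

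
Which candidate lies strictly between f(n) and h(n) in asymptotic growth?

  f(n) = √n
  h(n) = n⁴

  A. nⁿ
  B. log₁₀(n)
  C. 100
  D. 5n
D

We need g(n) with √n = o(g(n)) and g(n) = o(n⁴), i.e. O(√n) ≺ g ≺ O(n⁴).
Check each option:
  A. nⁿ — O(nⁿ) does not grow strictly slower than h(n)
  B. log₁₀(n) — O(log n) does not grow strictly faster than f(n)
  C. 100 — O(1) does not grow strictly faster than f(n)
  D. 5n — O(n) is strictly between O(√n) and O(n⁴) ✓

Only option D (5n) lies strictly between.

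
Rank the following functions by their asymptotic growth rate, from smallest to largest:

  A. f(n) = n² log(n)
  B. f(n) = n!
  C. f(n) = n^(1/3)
C < A < B

Comparing growth rates:
C = n^(1/3) is O(n^(1/3))
A = n² log(n) is O(n² log n)
B = n! is O(n!)

Therefore, the order from slowest to fastest is: C < A < B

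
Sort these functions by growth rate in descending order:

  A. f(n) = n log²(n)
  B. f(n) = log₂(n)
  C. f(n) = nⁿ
C > A > B

Comparing growth rates:
C = nⁿ is O(nⁿ)
A = n log²(n) is O(n log² n)
B = log₂(n) is O(log n)

Therefore, the order from fastest to slowest is: C > A > B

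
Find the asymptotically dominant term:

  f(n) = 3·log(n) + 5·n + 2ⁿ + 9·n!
9·n!

Looking at each term:
  - 3·log(n) is O(log n)
  - 5·n is O(n)
  - 2ⁿ is O(2ⁿ)
  - 9·n! is O(n!)

The term 9·n! (O(n!)) grows fastest and dominates all others.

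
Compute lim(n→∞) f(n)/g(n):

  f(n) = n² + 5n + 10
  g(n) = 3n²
1/3

Since n² + 5n + 10 and 3n² have the same growth rate (O(n²)),
the ratio converges to a constant: 1/3.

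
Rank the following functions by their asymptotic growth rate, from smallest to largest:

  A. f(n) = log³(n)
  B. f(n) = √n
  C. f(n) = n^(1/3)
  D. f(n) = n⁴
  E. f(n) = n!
A < C < B < D < E

Comparing growth rates:
A = log³(n) is O(log³ n)
C = n^(1/3) is O(n^(1/3))
B = √n is O(√n)
D = n⁴ is O(n⁴)
E = n! is O(n!)

Therefore, the order from slowest to fastest is: A < C < B < D < E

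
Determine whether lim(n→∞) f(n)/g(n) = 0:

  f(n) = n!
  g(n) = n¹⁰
False

f(n) = n! is O(n!), and g(n) = n¹⁰ is O(n¹⁰).
Since O(n!) grows faster than or equal to O(n¹⁰), f(n) = o(g(n)) is false.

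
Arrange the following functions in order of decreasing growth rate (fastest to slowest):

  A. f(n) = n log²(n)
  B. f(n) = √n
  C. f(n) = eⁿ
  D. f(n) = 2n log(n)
C > A > D > B

Comparing growth rates:
C = eⁿ is O(eⁿ)
A = n log²(n) is O(n log² n)
D = 2n log(n) is O(n log n)
B = √n is O(√n)

Therefore, the order from fastest to slowest is: C > A > D > B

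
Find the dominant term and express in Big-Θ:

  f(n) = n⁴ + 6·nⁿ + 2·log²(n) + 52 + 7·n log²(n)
Θ(nⁿ)

Order the terms by growth rate: 52 ≺ 2·log²(n) ≺ 7·n log²(n) ≺ n⁴ ≺ 6·nⁿ.
The fastest-growing term 6·nⁿ dominates as n → ∞; dropping its constant factor gives Θ(nⁿ).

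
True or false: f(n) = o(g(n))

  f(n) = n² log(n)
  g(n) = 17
False

f(n) = n² log(n) is O(n² log n), and g(n) = 17 is O(1).
Since O(n² log n) grows faster than or equal to O(1), f(n) = o(g(n)) is false.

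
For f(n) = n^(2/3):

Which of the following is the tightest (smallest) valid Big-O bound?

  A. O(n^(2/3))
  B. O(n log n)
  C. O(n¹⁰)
A

f(n) = n^(2/3) is O(n^(2/3)).
All listed options are valid Big-O bounds (upper bounds),
but O(n^(2/3)) is the tightest (smallest valid bound).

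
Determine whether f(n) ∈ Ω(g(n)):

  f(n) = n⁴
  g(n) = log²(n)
True

f(n) = n⁴ is O(n⁴), and g(n) = log²(n) is O(log² n).
Since O(n⁴) grows at least as fast as O(log² n), f(n) = Ω(g(n)) is true.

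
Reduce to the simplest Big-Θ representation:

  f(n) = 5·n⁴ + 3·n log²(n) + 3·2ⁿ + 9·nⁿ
Θ(nⁿ)

Order the terms by growth rate: 3·n log²(n) ≺ 5·n⁴ ≺ 3·2ⁿ ≺ 9·nⁿ.
The fastest-growing term 9·nⁿ dominates as n → ∞; dropping its constant factor gives Θ(nⁿ).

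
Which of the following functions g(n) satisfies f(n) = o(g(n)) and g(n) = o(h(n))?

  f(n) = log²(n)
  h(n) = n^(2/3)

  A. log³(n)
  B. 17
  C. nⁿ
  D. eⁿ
A

We need g(n) with log²(n) = o(g(n)) and g(n) = o(n^(2/3)), i.e. O(log² n) ≺ g ≺ O(n^(2/3)).
Check each option:
  A. log³(n) — O(log³ n) is strictly between O(log² n) and O(n^(2/3)) ✓
  B. 17 — O(1) does not grow strictly faster than f(n)
  C. nⁿ — O(nⁿ) does not grow strictly slower than h(n)
  D. eⁿ — O(eⁿ) does not grow strictly slower than h(n)

Only option A (log³(n)) lies strictly between.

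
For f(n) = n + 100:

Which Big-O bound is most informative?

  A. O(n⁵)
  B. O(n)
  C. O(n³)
B

f(n) = n + 100 is O(n).
All listed options are valid Big-O bounds (upper bounds),
but O(n) is the tightest (smallest valid bound).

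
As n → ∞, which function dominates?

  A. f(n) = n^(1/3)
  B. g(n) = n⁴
B

f(n) = n^(1/3) is O(n^(1/3)), while g(n) = n⁴ is O(n⁴).
Since O(n⁴) grows faster than O(n^(1/3)), g(n) dominates.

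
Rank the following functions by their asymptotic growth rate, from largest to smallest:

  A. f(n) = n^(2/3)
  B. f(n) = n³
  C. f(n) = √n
B > A > C

Comparing growth rates:
B = n³ is O(n³)
A = n^(2/3) is O(n^(2/3))
C = √n is O(√n)

Therefore, the order from fastest to slowest is: B > A > C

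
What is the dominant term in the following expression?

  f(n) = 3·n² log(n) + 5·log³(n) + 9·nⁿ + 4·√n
9·nⁿ

Looking at each term:
  - 3·n² log(n) is O(n² log n)
  - 5·log³(n) is O(log³ n)
  - 9·nⁿ is O(nⁿ)
  - 4·√n is O(√n)

The term 9·nⁿ (O(nⁿ)) grows fastest and dominates all others.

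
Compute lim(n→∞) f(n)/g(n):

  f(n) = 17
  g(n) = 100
17/100

Since 17 and 100 have the same growth rate (O(1)),
the ratio converges to a constant: 17/100.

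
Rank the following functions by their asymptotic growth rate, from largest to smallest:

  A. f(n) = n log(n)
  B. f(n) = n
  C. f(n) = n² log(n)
C > A > B

Comparing growth rates:
C = n² log(n) is O(n² log n)
A = n log(n) is O(n log n)
B = n is O(n)

Therefore, the order from fastest to slowest is: C > A > B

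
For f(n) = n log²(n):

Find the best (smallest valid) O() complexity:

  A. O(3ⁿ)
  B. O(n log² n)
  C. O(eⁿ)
B

f(n) = n log²(n) is O(n log² n).
All listed options are valid Big-O bounds (upper bounds),
but O(n log² n) is the tightest (smallest valid bound).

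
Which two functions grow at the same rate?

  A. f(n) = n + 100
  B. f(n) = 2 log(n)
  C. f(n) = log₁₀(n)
B and C

Examining each function:
  A. n + 100 is O(n)
  B. 2 log(n) is O(log n)
  C. log₁₀(n) is O(log n)

Functions B and C both have the same complexity class.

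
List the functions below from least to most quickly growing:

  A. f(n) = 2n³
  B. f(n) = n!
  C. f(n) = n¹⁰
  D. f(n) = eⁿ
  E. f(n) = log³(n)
E < A < C < D < B

Comparing growth rates:
E = log³(n) is O(log³ n)
A = 2n³ is O(n³)
C = n¹⁰ is O(n¹⁰)
D = eⁿ is O(eⁿ)
B = n! is O(n!)

Therefore, the order from slowest to fastest is: E < A < C < D < B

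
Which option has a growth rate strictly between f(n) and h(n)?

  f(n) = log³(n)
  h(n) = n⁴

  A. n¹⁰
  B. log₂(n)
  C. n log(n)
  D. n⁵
C

We need g(n) with log³(n) = o(g(n)) and g(n) = o(n⁴), i.e. O(log³ n) ≺ g ≺ O(n⁴).
Check each option:
  A. n¹⁰ — O(n¹⁰) does not grow strictly slower than h(n)
  B. log₂(n) — O(log n) does not grow strictly faster than f(n)
  C. n log(n) — O(n log n) is strictly between O(log³ n) and O(n⁴) ✓
  D. n⁵ — O(n⁵) does not grow strictly slower than h(n)

Only option C (n log(n)) lies strictly between.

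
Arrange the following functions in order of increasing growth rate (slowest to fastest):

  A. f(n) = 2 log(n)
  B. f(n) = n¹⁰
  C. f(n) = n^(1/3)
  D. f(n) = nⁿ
A < C < B < D

Comparing growth rates:
A = 2 log(n) is O(log n)
C = n^(1/3) is O(n^(1/3))
B = n¹⁰ is O(n¹⁰)
D = nⁿ is O(nⁿ)

Therefore, the order from slowest to fastest is: A < C < B < D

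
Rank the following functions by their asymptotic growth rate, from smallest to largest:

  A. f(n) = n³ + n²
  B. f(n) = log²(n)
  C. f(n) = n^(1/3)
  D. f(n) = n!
B < C < A < D

Comparing growth rates:
B = log²(n) is O(log² n)
C = n^(1/3) is O(n^(1/3))
A = n³ + n² is O(n³)
D = n! is O(n!)

Therefore, the order from slowest to fastest is: B < C < A < D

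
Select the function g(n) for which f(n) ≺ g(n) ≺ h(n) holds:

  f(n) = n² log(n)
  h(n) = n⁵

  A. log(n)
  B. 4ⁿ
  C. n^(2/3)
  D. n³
D

We need g(n) with n² log(n) = o(g(n)) and g(n) = o(n⁵), i.e. O(n² log n) ≺ g ≺ O(n⁵).
Check each option:
  A. log(n) — O(log n) does not grow strictly faster than f(n)
  B. 4ⁿ — O(4ⁿ) does not grow strictly slower than h(n)
  C. n^(2/3) — O(n^(2/3)) does not grow strictly faster than f(n)
  D. n³ — O(n³) is strictly between O(n² log n) and O(n⁵) ✓

Only option D (n³) lies strictly between.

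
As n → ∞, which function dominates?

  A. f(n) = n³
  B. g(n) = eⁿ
B

f(n) = n³ is O(n³), while g(n) = eⁿ is O(eⁿ).
Since O(eⁿ) grows faster than O(n³), g(n) dominates.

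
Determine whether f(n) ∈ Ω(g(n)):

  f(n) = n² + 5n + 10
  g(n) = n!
False

f(n) = n² + 5n + 10 is O(n²), and g(n) = n! is O(n!).
Since O(n²) grows slower than O(n!), f(n) = Ω(g(n)) is false.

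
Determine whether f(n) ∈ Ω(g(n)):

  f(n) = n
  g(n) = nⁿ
False

f(n) = n is O(n), and g(n) = nⁿ is O(nⁿ).
Since O(n) grows slower than O(nⁿ), f(n) = Ω(g(n)) is false.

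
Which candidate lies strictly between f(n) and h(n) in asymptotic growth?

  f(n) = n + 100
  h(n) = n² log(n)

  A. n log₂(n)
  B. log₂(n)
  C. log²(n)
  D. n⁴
A

We need g(n) with n + 100 = o(g(n)) and g(n) = o(n² log(n)), i.e. O(n) ≺ g ≺ O(n² log n).
Check each option:
  A. n log₂(n) — O(n log n) is strictly between O(n) and O(n² log n) ✓
  B. log₂(n) — O(log n) does not grow strictly faster than f(n)
  C. log²(n) — O(log² n) does not grow strictly faster than f(n)
  D. n⁴ — O(n⁴) does not grow strictly slower than h(n)

Only option A (n log₂(n)) lies strictly between.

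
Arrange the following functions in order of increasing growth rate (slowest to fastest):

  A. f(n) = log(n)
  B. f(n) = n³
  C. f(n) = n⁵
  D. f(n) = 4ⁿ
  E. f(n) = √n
A < E < B < C < D

Comparing growth rates:
A = log(n) is O(log n)
E = √n is O(√n)
B = n³ is O(n³)
C = n⁵ is O(n⁵)
D = 4ⁿ is O(4ⁿ)

Therefore, the order from slowest to fastest is: A < E < B < C < D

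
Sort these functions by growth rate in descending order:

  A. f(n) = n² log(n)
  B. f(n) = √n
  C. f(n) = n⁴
C > A > B

Comparing growth rates:
C = n⁴ is O(n⁴)
A = n² log(n) is O(n² log n)
B = √n is O(√n)

Therefore, the order from fastest to slowest is: C > A > B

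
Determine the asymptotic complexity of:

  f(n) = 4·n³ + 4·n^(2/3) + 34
O(n³)

The dominant term in 4·n³ + 4·n^(2/3) + 34 is 4·n³, which is Θ(n³).
Lower-order terms (4·n^(2/3), 34) are asymptotically negligible.
Constants are absorbed, so the tightest bound is O(n³).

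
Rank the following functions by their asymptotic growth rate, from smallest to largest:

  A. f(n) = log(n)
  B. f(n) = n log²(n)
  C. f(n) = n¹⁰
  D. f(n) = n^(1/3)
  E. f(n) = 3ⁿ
A < D < B < C < E

Comparing growth rates:
A = log(n) is O(log n)
D = n^(1/3) is O(n^(1/3))
B = n log²(n) is O(n log² n)
C = n¹⁰ is O(n¹⁰)
E = 3ⁿ is O(3ⁿ)

Therefore, the order from slowest to fastest is: A < D < B < C < E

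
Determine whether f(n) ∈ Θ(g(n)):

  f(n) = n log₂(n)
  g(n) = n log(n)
True

f(n) = n log₂(n) and g(n) = n log(n) are both O(n log n).
Since they have the same asymptotic growth rate, f(n) = Θ(g(n)) is true.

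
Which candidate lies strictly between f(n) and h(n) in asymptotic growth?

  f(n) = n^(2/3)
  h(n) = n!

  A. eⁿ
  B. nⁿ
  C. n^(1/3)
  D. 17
A

We need g(n) with n^(2/3) = o(g(n)) and g(n) = o(n!), i.e. O(n^(2/3)) ≺ g ≺ O(n!).
Check each option:
  A. eⁿ — O(eⁿ) is strictly between O(n^(2/3)) and O(n!) ✓
  B. nⁿ — O(nⁿ) does not grow strictly slower than h(n)
  C. n^(1/3) — O(n^(1/3)) does not grow strictly faster than f(n)
  D. 17 — O(1) does not grow strictly faster than f(n)

Only option A (eⁿ) lies strictly between.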